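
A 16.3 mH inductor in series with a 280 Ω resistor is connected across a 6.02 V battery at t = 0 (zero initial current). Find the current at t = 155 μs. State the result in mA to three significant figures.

I ≈ 20.0 mA

τ = L/R = 1.630×10^-2/280 = 5.821×10^-5 s; final current I_∞ = ε/R = 6.02/280 = 2.150×10^-2 A.
I(t) = I_∞(1 − e^(−t/τ)) with t/τ = 2.663.
I = (2.150×10^-2)(1 − e^(−2.663)) = 2.000×10^-2 A.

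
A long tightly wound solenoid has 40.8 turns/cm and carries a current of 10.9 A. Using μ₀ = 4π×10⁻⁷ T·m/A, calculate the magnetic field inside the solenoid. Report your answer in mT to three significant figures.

Inside a long solenoid, B = μ₀nI.
B = (4π×10⁻⁷)(4.080×10^3 m⁻¹)(10.9 A) = 5.589×10^-2 T.

B ≈ 55.9 mT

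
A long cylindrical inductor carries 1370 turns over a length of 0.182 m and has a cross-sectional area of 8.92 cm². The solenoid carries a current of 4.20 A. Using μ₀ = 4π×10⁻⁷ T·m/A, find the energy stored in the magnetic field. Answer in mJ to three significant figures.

A = 8.92 cm² = 8.920×10^-4 m².
L = μ₀N²A/ℓ = (4π×10⁻⁷)(1370)²(8.920×10^-4)/(0.182) = 1.156×10^-2 H.
U = ½LI² = ½(1.156×10^-2)(4.20)² = 0.102 J.

U ≈ 102 mJ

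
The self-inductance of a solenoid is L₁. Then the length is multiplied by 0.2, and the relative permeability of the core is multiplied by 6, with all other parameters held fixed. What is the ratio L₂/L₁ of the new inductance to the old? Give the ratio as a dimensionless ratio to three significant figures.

For a solenoid, L ∝ μᵣN²A/ℓ.
L₂/L₁ = (0.2)^-1 × (6) = 30.0.

L₂/L₁ = 30.0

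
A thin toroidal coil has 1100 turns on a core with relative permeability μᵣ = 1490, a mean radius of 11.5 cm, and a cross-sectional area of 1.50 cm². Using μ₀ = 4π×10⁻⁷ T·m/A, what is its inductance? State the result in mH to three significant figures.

For a thin toroid, L = μ₀μᵣN²A/(2πR).
L = (4π×10⁻⁷)(1490)(1100)²(1.500×10^-4) / (2π×0.115 m) = 0.4703 H.

L ≈ 470 mH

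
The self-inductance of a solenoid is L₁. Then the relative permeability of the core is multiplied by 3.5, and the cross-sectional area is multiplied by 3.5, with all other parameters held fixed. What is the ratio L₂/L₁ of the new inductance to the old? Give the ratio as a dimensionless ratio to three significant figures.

For a solenoid, L ∝ μᵣN²A/ℓ.
L₂/L₁ = (3.5) × (3.5) = 12.3.

L₂/L₁ = 12.3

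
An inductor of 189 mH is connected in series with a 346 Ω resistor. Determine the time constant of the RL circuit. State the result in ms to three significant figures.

τ = L/R = (0.189 H)/(346 Ω) = 5.462×10^-4 s.

τ ≈ 0.546 ms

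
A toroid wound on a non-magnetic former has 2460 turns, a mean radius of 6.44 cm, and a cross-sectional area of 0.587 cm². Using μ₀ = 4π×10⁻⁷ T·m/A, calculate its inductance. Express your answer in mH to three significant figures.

L ≈ 1.10 mH

For a thin toroid, L = μ₀N²A/(2πR).
L = (4π×10⁻⁷)(2460)²(5.870×10^-5) / (2π×6.440×10^-2 m) = 1.103×10^-3 H.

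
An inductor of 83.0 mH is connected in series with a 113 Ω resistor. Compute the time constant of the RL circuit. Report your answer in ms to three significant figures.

τ = L/R = (8.300×10^-2 H)/(113 Ω) = 7.345×10^-4 s.

τ ≈ 0.735 ms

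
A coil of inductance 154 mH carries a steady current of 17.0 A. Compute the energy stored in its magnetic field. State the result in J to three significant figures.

Stored magnetic energy: U = ½LI².
U = ½(0.154 H)(17.0 A)² = 22.25 J.

U ≈ 22.3 J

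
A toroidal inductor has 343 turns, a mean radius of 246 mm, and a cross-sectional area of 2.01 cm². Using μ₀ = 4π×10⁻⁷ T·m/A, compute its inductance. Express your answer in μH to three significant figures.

L ≈ 19.2 μH

For a thin toroid, L = μ₀N²A/(2πR).
L = (4π×10⁻⁷)(343)²(2.010×10^-4) / (2π×0.246 m) = 1.923×10^-5 H.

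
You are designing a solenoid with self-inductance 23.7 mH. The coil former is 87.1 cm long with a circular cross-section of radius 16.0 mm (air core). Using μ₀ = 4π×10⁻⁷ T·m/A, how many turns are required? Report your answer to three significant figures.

N ≈ 4520 turns

A = πr² = π(1.600×10^-2 m)² = 8.042×10^-4 m².
From L = μ₀N²A/ℓ, N = √(Lℓ / (μ₀A)).
N = √[(2.370×10^-2)(0.871) / ((4π×10⁻⁷)×8.042×10^-4)] = √(2.043×10^7) ≈ 4519.4.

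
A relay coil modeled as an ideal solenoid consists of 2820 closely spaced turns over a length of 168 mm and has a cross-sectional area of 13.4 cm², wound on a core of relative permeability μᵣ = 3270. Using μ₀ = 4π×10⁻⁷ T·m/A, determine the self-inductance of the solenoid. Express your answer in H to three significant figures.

A = 13.4 cm² = 1.340×10^-3 m².
For a long solenoid, L = μ₀μᵣN²A/ℓ.
L = (4π×10⁻⁷)(3270)(2820)²(1.340×10^-3)/(0.168 m) = 260.6 H.

L ≈ 261 H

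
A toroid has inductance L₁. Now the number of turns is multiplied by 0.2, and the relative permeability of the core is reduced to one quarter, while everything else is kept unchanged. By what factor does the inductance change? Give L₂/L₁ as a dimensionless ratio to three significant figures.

For a toroid, L ∝ μᵣN²A/R.
L₂/L₁ = (0.2)^2 × (0.25) = 0.0100.

L₂/L₁ = 0.0100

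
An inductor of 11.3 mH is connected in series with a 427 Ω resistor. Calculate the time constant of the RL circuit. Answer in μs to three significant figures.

τ ≈ 26.5 μs

τ = L/R = (1.130×10^-2 H)/(427 Ω) = 2.646×10^-5 s.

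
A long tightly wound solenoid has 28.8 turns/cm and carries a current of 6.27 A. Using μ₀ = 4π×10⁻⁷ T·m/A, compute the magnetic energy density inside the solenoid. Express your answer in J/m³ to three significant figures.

B = μ₀nI = (4π×10⁻⁷)(2.880×10^3)(6.27) = 2.269×10^-2 T.
u = B²/(2μ₀) = (2.269×10^-2)²/(2×4π×10⁻⁷) = 204.9 J/m³.

u ≈ 205 J/m³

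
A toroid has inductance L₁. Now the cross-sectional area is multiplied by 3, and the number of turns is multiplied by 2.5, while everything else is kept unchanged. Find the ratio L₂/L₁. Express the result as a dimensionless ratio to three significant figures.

For a toroid, L ∝ μᵣN²A/R.
L₂/L₁ = (3) × (2.5)^2 = 18.8.

L₂/L₁ = 18.8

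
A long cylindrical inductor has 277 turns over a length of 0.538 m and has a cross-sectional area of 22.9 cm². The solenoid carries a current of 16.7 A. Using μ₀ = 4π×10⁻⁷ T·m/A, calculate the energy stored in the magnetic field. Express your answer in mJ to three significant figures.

U ≈ 57.2 mJ

A = 22.9 cm² = 2.290×10^-3 m².
L = μ₀N²A/ℓ = (4π×10⁻⁷)(277)²(2.290×10^-3)/(0.538) = 4.104×10^-4 H.
U = ½LI² = ½(4.104×10^-4)(16.7)² = 5.723×10^-2 J.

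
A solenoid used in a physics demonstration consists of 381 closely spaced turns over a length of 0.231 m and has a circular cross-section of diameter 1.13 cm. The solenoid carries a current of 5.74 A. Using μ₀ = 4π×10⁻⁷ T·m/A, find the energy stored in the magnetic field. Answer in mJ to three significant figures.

A = π(d/2)² = π(5.650×10^-3 m)² = 1.003×10^-4 m².
L = μ₀N²A/ℓ = (4π×10⁻⁷)(381)²(1.003×10^-4)/(0.231) = 7.919×10^-5 H.
U = ½LI² = ½(7.919×10^-5)(5.74)² = 1.3046×10^-3 J.

U ≈ 1.30 mJ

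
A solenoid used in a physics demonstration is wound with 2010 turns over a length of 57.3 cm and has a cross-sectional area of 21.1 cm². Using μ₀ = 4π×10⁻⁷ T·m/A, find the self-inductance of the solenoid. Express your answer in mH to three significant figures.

A = 21.1 cm² = 2.110×10^-3 m².
For a long solenoid, L = μ₀N²A/ℓ.
L = (4π×10⁻⁷)(2010)²(2.110×10^-3)/(0.573 m) = 1.870×10^-2 H.

L ≈ 18.7 mH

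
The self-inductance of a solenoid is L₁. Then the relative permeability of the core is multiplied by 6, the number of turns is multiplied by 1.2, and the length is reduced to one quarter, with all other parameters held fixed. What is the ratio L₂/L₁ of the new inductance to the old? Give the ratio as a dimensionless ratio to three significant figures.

L₂/L₁ = 34.6

For a solenoid, L ∝ μᵣN²A/ℓ.
L₂/L₁ = (6) × (1.2)^2 × (0.25)^-1 = 34.6.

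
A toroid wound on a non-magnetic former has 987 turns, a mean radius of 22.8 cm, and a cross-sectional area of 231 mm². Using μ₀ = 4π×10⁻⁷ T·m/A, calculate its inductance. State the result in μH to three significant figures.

L ≈ 197 μH

For a thin toroid, L = μ₀N²A/(2πR).
L = (4π×10⁻⁷)(987)²(2.310×10^-4) / (2π×0.228 m) = 1.974×10^-4 H.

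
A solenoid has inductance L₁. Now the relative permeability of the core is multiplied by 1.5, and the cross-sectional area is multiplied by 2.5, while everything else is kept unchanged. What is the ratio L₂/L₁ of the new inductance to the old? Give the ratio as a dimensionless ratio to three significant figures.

L₂/L₁ = 3.75

For a solenoid, L ∝ μᵣN²A/ℓ.
L₂/L₁ = (1.5) × (2.5) = 3.75.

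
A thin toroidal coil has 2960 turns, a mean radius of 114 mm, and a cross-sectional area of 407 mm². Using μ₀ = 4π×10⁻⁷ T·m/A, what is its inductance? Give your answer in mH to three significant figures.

For a thin toroid, L = μ₀N²A/(2πR).
L = (4π×10⁻⁷)(2960)²(4.070×10^-4) / (2π×0.114 m) = 6.256×10^-3 H.

L ≈ 6.26 mH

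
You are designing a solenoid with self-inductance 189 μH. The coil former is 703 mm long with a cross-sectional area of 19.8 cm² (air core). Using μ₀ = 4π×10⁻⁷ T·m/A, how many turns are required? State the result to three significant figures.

A = 19.8 cm² = 1.980×10^-3 m².
From L = μ₀N²A/ℓ, N = √(Lℓ / (μ₀A)).
N = √[(1.890×10^-4)(0.703) / ((4π×10⁻⁷)×1.980×10^-3)] = √(5.340×10^4) ≈ 231.1.

N ≈ 231 turns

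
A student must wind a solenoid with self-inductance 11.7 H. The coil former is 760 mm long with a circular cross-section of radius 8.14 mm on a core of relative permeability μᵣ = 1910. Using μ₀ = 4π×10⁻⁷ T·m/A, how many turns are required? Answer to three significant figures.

N ≈ 4220 turns

A = πr² = π(8.140×10^-3 m)² = 2.082×10^-4 m².
From L = μ₀μᵣN²A/ℓ, N = √(Lℓ / (μ₀μᵣA)).
N = √[(11.7)(0.76) / ((4π×10⁻⁷)(1910)×2.082×10^-4)] = √(1.780×10^7) ≈ 4218.7.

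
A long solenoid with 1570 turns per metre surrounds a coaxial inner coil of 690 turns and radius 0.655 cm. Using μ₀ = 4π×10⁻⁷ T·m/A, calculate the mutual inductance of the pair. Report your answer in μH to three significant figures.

M ≈ 183 μH

The outer solenoid produces a uniform field B₁ = μ₀n₁I₁ across the inner coil,
so the flux linkage is N₂Φ = N₂B₁A₂ = μ₀n₁N₂A₂·I₁, giving M = μ₀n₁N₂A₂.
A₂ = πr² = π(6.550×10^-3 m)² = 1.348×10^-4 m².
M = (4π×10⁻⁷)(1570)(690)(1.348×10^-4) = 1.8348×10^-4 H.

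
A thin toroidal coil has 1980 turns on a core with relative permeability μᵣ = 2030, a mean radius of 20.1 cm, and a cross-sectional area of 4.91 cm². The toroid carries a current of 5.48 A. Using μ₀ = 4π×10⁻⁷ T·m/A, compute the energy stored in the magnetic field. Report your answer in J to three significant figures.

U ≈ 58.4 J

L = μ₀μᵣN²A/(2πR) = (4π×10⁻⁷)(2030)(1980)²(4.910×10^-4)/(2π×0.201) = 3.888 H.
U = ½LI² = ½(3.888)(5.48)² = 58.38 J.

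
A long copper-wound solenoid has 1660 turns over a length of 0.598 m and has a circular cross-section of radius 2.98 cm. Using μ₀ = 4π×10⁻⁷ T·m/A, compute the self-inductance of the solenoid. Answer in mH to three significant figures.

A = πr² = π(2.980×10^-2 m)² = 2.790×10^-3 m².
For a long solenoid, L = μ₀N²A/ℓ.
L = (4π×10⁻⁷)(1660)²(2.790×10^-3)/(0.598 m) = 1.616×10^-2 H.

L ≈ 16.2 mH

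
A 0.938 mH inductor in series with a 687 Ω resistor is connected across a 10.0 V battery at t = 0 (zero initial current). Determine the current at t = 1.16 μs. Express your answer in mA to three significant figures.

τ = L/R = 9.380×10^-4/687 = 1.365×10^-6 s; final current I_∞ = ε/R = 10.0/687 = 1.456×10^-2 A.
I(t) = I_∞(1 − e^(−t/τ)) with t/τ = 0.850.
I = (1.456×10^-2)(1 − e^(−0.850)) = 8.332×10^-3 A.

I ≈ 8.33 mA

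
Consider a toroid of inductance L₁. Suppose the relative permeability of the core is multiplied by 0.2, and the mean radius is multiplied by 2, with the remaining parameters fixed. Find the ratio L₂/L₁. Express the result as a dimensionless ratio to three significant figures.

For a toroid, L ∝ μᵣN²A/R.
L₂/L₁ = (0.2) × (2)^-1 = 0.100.

L₂/L₁ = 0.100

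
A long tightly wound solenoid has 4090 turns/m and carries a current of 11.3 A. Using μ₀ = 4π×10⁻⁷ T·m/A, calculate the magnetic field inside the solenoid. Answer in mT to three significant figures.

B ≈ 58.1 mT

Inside a long solenoid, B = μ₀nI.
B = (4π×10⁻⁷)(4.090×10^3 m⁻¹)(11.3 A) = 5.808×10^-2 T.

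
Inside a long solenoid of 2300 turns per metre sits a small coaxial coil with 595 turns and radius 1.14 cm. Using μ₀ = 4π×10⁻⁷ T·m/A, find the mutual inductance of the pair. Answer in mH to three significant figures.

The outer solenoid produces a uniform field B₁ = μ₀n₁I₁ across the inner coil,
so the flux linkage is N₂Φ = N₂B₁A₂ = μ₀n₁N₂A₂·I₁, giving M = μ₀n₁N₂A₂.
A₂ = πr² = π(1.140×10^-2 m)² = 4.083×10^-4 m².
M = (4π×10⁻⁷)(2300)(595)(4.083×10^-4) = 7.021×10^-4 H.

M ≈ 0.702 mH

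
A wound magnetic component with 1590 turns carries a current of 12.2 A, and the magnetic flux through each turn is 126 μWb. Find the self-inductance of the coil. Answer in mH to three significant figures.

Self-inductance is defined by L = NΦ_B/I (flux linkage over current).
L = (1590)(1.260×10^-4 Wb)/(12.2 A) = 1.642×10^-2 H.

L ≈ 16.4 mH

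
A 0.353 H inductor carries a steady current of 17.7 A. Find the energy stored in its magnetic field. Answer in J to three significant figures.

Stored magnetic energy: U = ½LI².
U = ½(0.353 H)(17.7 A)² = 55.3 J.

U ≈ 55.3 J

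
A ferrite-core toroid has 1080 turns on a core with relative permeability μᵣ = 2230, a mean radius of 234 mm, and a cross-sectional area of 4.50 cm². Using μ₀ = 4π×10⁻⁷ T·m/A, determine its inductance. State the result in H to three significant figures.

L ≈ 1.00 H

For a thin toroid, L = μ₀μᵣN²A/(2πR).
L = (4π×10⁻⁷)(2230)(1080)²(4.500×10^-4) / (2π×0.234 m) = 1 H.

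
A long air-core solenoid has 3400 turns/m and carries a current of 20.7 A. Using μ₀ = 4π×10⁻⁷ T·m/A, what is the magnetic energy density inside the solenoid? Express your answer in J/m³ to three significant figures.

u ≈ 3110 J/m³

B = μ₀nI = (4π×10⁻⁷)(3.400×10^3)(20.7) = 8.844×10^-2 T.
u = B²/(2μ₀) = (8.844×10^-2)²/(2×4π×10⁻⁷) = 3.112×10^3 J/m³.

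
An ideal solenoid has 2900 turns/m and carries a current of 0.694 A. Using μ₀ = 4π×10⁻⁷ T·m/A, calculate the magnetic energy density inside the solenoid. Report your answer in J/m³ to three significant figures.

B = μ₀nI = (4π×10⁻⁷)(2.900×10^3)(0.694) = 2.529×10^-3 T.
u = B²/(2μ₀) = (2.529×10^-3)²/(2×4π×10⁻⁷) = 2.545 J/m³.

u ≈ 2.55 J/m³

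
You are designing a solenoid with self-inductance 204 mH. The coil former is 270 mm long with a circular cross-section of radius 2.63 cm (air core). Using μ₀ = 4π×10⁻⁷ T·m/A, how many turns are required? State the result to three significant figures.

A = πr² = π(2.630×10^-2 m)² = 2.173×10^-3 m².
From L = μ₀N²A/ℓ, N = √(Lℓ / (μ₀A)).
N = √[(0.204)(0.27) / ((4π×10⁻⁷)×2.173×10^-3)] = √(2.017×10^7) ≈ 4491.2.

N ≈ 4490 turns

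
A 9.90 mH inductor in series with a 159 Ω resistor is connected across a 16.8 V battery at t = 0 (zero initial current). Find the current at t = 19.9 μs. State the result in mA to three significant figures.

τ = L/R = 9.900×10^-3/159 = 6.226×10^-5 s; final current I_∞ = ε/R = 16.8/159 = 0.1057 A.
I(t) = I_∞(1 − e^(−t/τ)) with t/τ = 0.320.
I = (0.1057)(1 − e^(−0.320)) = 2.890×10^-2 A.

I ≈ 28.9 mA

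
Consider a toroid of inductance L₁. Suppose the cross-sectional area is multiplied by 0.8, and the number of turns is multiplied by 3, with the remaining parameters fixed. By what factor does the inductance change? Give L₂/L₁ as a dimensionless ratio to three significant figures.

For a toroid, L ∝ μᵣN²A/R.
L₂/L₁ = (0.8) × (3)^2 = 7.20.

L₂/L₁ = 7.20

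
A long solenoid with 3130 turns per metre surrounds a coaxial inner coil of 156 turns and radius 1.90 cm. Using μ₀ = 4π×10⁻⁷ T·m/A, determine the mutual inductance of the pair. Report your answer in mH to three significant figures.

The outer solenoid produces a uniform field B₁ = μ₀n₁I₁ across the inner coil,
so the flux linkage is N₂Φ = N₂B₁A₂ = μ₀n₁N₂A₂·I₁, giving M = μ₀n₁N₂A₂.
A₂ = πr² = π(1.900×10^-2 m)² = 1.134×10^-3 m².
M = (4π×10⁻⁷)(3130)(156)(1.134×10^-3) = 6.959×10^-4 H.

M ≈ 0.696 mH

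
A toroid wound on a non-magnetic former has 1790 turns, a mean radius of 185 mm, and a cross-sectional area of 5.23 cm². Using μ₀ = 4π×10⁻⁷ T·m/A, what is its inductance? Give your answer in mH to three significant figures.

L ≈ 1.81 mH

For a thin toroid, L = μ₀N²A/(2πR).
L = (4π×10⁻⁷)(1790)²(5.230×10^-4) / (2π×0.185 m) = 1.812×10^-3 H.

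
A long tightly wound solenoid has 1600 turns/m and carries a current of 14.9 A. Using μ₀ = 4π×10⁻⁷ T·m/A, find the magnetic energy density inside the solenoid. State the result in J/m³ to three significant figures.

B = μ₀nI = (4π×10⁻⁷)(1.600×10^3)(14.9) = 2.996×10^-2 T.
u = B²/(2μ₀) = (2.996×10^-2)²/(2×4π×10⁻⁷) = 357.1 J/m³.

u ≈ 357 J/m³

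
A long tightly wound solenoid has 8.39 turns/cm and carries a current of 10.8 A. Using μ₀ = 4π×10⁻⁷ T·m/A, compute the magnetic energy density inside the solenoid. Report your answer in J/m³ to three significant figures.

B = μ₀nI = (4π×10⁻⁷)(839)(10.8) = 1.139×10^-2 T.
u = B²/(2μ₀) = (1.139×10^-2)²/(2×4π×10⁻⁷) = 51.59 J/m³.

u ≈ 51.6 J/m³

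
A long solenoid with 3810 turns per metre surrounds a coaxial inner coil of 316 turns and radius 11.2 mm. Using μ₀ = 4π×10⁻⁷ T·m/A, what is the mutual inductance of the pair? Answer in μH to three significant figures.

The outer solenoid produces a uniform field B₁ = μ₀n₁I₁ across the inner coil,
so the flux linkage is N₂Φ = N₂B₁A₂ = μ₀n₁N₂A₂·I₁, giving M = μ₀n₁N₂A₂.
A₂ = πr² = π(1.120×10^-2 m)² = 3.941×10^-4 m².
M = (4π×10⁻⁷)(3810)(316)(3.941×10^-4) = 5.962×10^-4 H.

M ≈ 596 μH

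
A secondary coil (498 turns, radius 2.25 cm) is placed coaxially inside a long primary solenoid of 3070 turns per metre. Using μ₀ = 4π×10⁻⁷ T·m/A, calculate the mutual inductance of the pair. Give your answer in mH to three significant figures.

The outer solenoid produces a uniform field B₁ = μ₀n₁I₁ across the inner coil,
so the flux linkage is N₂Φ = N₂B₁A₂ = μ₀n₁N₂A₂·I₁, giving M = μ₀n₁N₂A₂.
A₂ = πr² = π(2.250×10^-2 m)² = 1.590×10^-3 m².
M = (4π×10⁻⁷)(3070)(498)(1.590×10^-3) = 3.056×10^-3 H.

M ≈ 3.06 mH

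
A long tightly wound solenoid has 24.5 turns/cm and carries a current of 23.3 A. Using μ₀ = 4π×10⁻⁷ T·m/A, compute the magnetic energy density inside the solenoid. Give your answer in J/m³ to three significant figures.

u ≈ 2050 J/m³

B = μ₀nI = (4π×10⁻⁷)(2.450×10^3)(23.3) = 7.174×10^-2 T.
u = B²/(2μ₀) = (7.174×10^-2)²/(2×4π×10⁻⁷) = 2.047×10^3 J/m³.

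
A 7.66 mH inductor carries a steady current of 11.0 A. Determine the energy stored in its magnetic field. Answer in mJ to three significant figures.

Stored magnetic energy: U = ½LI².
U = ½(7.660×10^-3 H)(11.0 A)² = 0.4634 J.

U ≈ 463 mJ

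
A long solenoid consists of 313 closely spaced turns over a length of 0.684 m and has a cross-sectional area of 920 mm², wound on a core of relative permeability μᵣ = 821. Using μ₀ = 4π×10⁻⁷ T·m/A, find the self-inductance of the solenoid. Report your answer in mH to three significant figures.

A = 920 mm² = 9.200×10^-4 m².
For a long solenoid, L = μ₀μᵣN²A/ℓ.
L = (4π×10⁻⁷)(821)(313)²(9.200×10^-4)/(0.684 m) = 0.1359 H.

L ≈ 136 mH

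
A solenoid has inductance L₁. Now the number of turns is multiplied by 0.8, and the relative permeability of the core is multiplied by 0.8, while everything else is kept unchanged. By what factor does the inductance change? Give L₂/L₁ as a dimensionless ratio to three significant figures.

L₂/L₁ = 0.512

For a solenoid, L ∝ μᵣN²A/ℓ.
L₂/L₁ = (0.8)^2 × (0.8) = 0.512.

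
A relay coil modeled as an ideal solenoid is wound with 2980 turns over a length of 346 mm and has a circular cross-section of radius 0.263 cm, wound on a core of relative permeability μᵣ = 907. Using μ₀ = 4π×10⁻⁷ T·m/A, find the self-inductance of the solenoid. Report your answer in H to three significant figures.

L ≈ 0.636 H

A = πr² = π(2.630×10^-3 m)² = 2.173×10^-5 m².
For a long solenoid, L = μ₀μᵣN²A/ℓ.
L = (4π×10⁻⁷)(907)(2980)²(2.173×10^-5)/(0.346 m) = 0.6357 H.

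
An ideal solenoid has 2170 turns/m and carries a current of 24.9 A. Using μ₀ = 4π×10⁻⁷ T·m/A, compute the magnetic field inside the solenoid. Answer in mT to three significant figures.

B ≈ 67.9 mT

Inside a long solenoid, B = μ₀nI.
B = (4π×10⁻⁷)(2.170×10^3 m⁻¹)(24.9 A) = 6.790×10^-2 T.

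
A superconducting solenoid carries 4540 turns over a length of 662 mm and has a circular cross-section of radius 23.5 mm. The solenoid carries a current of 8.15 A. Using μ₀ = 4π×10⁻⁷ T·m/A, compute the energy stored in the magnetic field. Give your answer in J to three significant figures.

A = πr² = π(2.350×10^-2 m)² = 1.7349×10^-3 m².
L = μ₀N²A/ℓ = (4π×10⁻⁷)(4540)²(1.7349×10^-3)/(0.662) = 6.788×10^-2 H.
U = ½LI² = ½(6.788×10^-2)(8.15)² = 2.254 J.

U ≈ 2.25 J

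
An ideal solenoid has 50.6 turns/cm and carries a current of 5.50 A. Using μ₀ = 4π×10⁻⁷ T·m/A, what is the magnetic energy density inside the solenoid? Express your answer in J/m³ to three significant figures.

B = μ₀nI = (4π×10⁻⁷)(5.060×10^3)(5.50) = 3.497×10^-2 T.
u = B²/(2μ₀) = (3.497×10^-2)²/(2×4π×10⁻⁷) = 486.6 J/m³.

u ≈ 487 J/m³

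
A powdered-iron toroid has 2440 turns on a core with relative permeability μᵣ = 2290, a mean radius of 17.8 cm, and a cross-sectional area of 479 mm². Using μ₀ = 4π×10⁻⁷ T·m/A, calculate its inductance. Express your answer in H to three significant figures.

For a thin toroid, L = μ₀μᵣN²A/(2πR).
L = (4π×10⁻⁷)(2290)(2440)²(4.790×10^-4) / (2π×0.178 m) = 7.338 H.

L ≈ 7.34 H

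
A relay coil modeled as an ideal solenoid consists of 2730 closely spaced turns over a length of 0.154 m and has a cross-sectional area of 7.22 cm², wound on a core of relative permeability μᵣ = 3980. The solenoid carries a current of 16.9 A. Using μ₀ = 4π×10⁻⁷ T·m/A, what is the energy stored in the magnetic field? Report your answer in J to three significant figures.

U ≈ 25000 J

A = 7.22 cm² = 7.220×10^-4 m².
L = μ₀μᵣN²A/ℓ = (4π×10⁻⁷)(3980)(2730)²(7.220×10^-4)/(0.154) = 174.8 H.
U = ½LI² = ½(174.8)(16.9)² = 2.496×10^4 J.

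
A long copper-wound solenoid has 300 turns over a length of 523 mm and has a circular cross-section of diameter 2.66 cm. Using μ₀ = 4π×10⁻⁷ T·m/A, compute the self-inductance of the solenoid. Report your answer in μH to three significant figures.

A = π(d/2)² = π(1.330×10^-2 m)² = 5.557×10^-4 m².
For a long solenoid, L = μ₀N²A/ℓ.
L = (4π×10⁻⁷)(300)²(5.557×10^-4)/(0.523 m) = 1.202×10^-4 H.

L ≈ 120 μH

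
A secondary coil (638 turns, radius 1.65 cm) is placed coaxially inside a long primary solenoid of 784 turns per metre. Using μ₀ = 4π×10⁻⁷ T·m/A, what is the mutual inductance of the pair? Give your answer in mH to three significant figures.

M ≈ 0.538 mH

The outer solenoid produces a uniform field B₁ = μ₀n₁I₁ across the inner coil,
so the flux linkage is N₂Φ = N₂B₁A₂ = μ₀n₁N₂A₂·I₁, giving M = μ₀n₁N₂A₂.
A₂ = πr² = π(1.650×10^-2 m)² = 8.553×10^-4 m².
M = (4π×10⁻⁷)(784)(638)(8.553×10^-4) = 5.376×10^-4 H.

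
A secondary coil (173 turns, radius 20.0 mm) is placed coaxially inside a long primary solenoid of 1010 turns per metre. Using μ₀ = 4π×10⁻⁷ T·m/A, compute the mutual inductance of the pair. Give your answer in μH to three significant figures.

M ≈ 276 μH

The outer solenoid produces a uniform field B₁ = μ₀n₁I₁ across the inner coil,
so the flux linkage is N₂Φ = N₂B₁A₂ = μ₀n₁N₂A₂·I₁, giving M = μ₀n₁N₂A₂.
A₂ = πr² = π(2.000×10^-2 m)² = 1.257×10^-3 m².
M = (4π×10⁻⁷)(1010)(173)(1.257×10^-3) = 2.759×10^-4 H.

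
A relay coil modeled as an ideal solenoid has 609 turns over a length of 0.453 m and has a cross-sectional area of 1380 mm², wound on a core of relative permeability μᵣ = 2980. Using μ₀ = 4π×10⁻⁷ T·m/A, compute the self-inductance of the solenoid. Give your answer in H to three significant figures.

L ≈ 4.23 H

A = 1380 mm² = 1.380×10^-3 m².
For a long solenoid, L = μ₀μᵣN²A/ℓ.
L = (4π×10⁻⁷)(2980)(609)²(1.380×10^-3)/(0.453 m) = 4.231 H.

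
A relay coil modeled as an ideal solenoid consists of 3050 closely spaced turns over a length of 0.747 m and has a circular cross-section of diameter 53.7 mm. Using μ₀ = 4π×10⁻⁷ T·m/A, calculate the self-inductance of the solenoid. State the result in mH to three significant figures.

A = π(d/2)² = π(2.685×10^-2 m)² = 2.2648×10^-3 m².
For a long solenoid, L = μ₀N²A/ℓ.
L = (4π×10⁻⁷)(3050)²(2.2648×10^-3)/(0.747 m) = 3.544×10^-2 H.

L ≈ 35.4 mH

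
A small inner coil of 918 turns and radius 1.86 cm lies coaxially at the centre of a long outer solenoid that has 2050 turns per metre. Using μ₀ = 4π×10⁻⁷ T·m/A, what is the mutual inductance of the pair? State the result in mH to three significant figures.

M ≈ 2.57 mH

The outer solenoid produces a uniform field B₁ = μ₀n₁I₁ across the inner coil,
so the flux linkage is N₂Φ = N₂B₁A₂ = μ₀n₁N₂A₂·I₁, giving M = μ₀n₁N₂A₂.
A₂ = πr² = π(1.860×10^-2 m)² = 1.087×10^-3 m².
M = (4π×10⁻⁷)(2050)(918)(1.087×10^-3) = 2.570×10^-3 H.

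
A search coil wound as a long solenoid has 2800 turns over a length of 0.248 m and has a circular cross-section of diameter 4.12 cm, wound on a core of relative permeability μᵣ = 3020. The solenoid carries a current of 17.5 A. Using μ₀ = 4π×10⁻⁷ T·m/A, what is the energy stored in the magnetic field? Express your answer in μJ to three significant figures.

A = π(d/2)² = π(2.060×10^-2 m)² = 1.333×10^-3 m².
L = μ₀μᵣN²A/ℓ = (4π×10⁻⁷)(3020)(2800)²(1.333×10^-3)/(0.248) = 159.9 H.
U = ½LI² = ½(159.9)(17.5)² = 2.449×10^4 J.

U ≈ 24500000000 μJ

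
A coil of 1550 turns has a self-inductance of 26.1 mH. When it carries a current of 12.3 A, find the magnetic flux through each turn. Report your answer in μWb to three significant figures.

From L = NΦ_B/I, the flux per turn is Φ_B = LI/N.
Φ_B = (2.610×10^-2 H)(12.3 A)/1550 = 2.071×10^-4 Wb.

Φ_B ≈ 207 μWb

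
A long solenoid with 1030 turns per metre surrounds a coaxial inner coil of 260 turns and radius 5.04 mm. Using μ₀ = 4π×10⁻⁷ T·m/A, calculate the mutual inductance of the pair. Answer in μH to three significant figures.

M ≈ 26.9 μH

The outer solenoid produces a uniform field B₁ = μ₀n₁I₁ across the inner coil,
so the flux linkage is N₂Φ = N₂B₁A₂ = μ₀n₁N₂A₂·I₁, giving M = μ₀n₁N₂A₂.
A₂ = πr² = π(5.040×10^-3 m)² = 7.980×10^-5 m².
M = (4π×10⁻⁷)(1030)(260)(7.980×10^-5) = 2.686×10^-5 H.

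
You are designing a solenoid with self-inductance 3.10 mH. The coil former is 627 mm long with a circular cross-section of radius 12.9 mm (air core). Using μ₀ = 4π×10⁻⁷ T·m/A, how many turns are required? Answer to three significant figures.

N ≈ 1720 turns

A = πr² = π(1.290×10^-2 m)² = 5.228×10^-4 m².
From L = μ₀N²A/ℓ, N = √(Lℓ / (μ₀A)).
N = √[(3.100×10^-3)(0.627) / ((4π×10⁻⁷)×5.228×10^-4)] = √(2.959×10^6) ≈ 1720.1.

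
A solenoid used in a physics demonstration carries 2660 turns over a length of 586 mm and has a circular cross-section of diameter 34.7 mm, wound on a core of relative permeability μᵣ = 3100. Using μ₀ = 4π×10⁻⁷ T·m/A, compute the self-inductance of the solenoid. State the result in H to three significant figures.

A = π(d/2)² = π(1.735×10^-2 m)² = 9.457×10^-4 m².
For a long solenoid, L = μ₀μᵣN²A/ℓ.
L = (4π×10⁻⁷)(3100)(2660)²(9.457×10^-4)/(0.586 m) = 44.48 H.

L ≈ 44.5 H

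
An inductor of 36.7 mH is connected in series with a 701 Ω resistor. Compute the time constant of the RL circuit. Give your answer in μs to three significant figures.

τ = L/R = (3.670×10^-2 H)/(701 Ω) = 5.235×10^-5 s.

τ ≈ 52.4 μs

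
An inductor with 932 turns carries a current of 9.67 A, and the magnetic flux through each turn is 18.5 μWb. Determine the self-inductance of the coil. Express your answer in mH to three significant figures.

Self-inductance is defined by L = NΦ_B/I (flux linkage over current).
L = (932)(1.850×10^-5 Wb)/(9.67 A) = 1.783×10^-3 H.

L ≈ 1.78 mH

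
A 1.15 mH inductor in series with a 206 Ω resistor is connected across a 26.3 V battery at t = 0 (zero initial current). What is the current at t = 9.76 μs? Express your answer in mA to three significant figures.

τ = L/R = 1.150×10^-3/206 = 5.583×10^-6 s; final current I_∞ = ε/R = 26.3/206 = 0.1277 A.
I(t) = I_∞(1 − e^(−t/τ)) with t/τ = 1.748.
I = (0.1277)(1 − e^(−1.748)) = 0.1054 A.

I ≈ 105 mA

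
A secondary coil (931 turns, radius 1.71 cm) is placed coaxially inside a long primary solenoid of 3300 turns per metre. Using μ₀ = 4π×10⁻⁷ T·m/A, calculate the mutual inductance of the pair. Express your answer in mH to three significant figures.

The outer solenoid produces a uniform field B₁ = μ₀n₁I₁ across the inner coil,
so the flux linkage is N₂Φ = N₂B₁A₂ = μ₀n₁N₂A₂·I₁, giving M = μ₀n₁N₂A₂.
A₂ = πr² = π(1.710×10^-2 m)² = 9.186×10^-4 m².
M = (4π×10⁻⁷)(3300)(931)(9.186×10^-4) = 3.547×10^-3 H.

M ≈ 3.55 mH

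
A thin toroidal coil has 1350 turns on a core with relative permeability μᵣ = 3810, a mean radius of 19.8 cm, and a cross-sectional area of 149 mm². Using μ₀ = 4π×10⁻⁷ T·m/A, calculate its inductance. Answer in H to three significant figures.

L ≈ 1.05 H

For a thin toroid, L = μ₀μᵣN²A/(2πR).
L = (4π×10⁻⁷)(3810)(1350)²(1.490×10^-4) / (2π×0.198 m) = 1.045 H.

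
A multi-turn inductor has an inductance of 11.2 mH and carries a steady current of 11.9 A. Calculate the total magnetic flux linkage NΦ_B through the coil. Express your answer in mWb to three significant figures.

From L = NΦ_B/I, the flux linkage is NΦ_B = LI.
NΦ_B = (1.120×10^-2 H)(11.9 A) = 0.1333 Wb.

NΦ_B ≈ 133 mWb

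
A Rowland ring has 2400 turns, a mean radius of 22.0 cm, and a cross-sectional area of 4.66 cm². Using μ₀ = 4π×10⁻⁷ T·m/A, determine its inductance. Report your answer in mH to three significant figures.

L ≈ 2.44 mH

For a thin toroid, L = μ₀N²A/(2πR).
L = (4π×10⁻⁷)(2400)²(4.660×10^-4) / (2π×0.22 m) = 2.440×10^-3 H.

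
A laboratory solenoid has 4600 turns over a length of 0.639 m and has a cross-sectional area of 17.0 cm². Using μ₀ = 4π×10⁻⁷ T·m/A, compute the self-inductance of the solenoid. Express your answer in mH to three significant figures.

L ≈ 70.7 mH

A = 17.0 cm² = 1.700×10^-3 m².
For a long solenoid, L = μ₀N²A/ℓ.
L = (4π×10⁻⁷)(4600)²(1.700×10^-3)/(0.639 m) = 7.074×10^-2 H.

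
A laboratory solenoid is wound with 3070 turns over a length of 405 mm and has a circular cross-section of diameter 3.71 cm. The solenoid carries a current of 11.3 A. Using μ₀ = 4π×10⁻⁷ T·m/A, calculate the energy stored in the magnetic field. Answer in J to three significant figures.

U ≈ 2.02 J

A = π(d/2)² = π(1.855×10^-2 m)² = 1.081×10^-3 m².
L = μ₀N²A/ℓ = (4π×10⁻⁷)(3070)²(1.081×10^-3)/(0.405) = 3.161×10^-2 H.
U = ½LI² = ½(3.161×10^-2)(11.3)² = 2.018 J.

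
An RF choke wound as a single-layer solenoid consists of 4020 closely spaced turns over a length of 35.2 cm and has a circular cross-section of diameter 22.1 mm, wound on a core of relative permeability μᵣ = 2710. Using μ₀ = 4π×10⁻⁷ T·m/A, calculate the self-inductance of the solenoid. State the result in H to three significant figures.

L ≈ 60.0 H

A = π(d/2)² = π(1.105×10^-2 m)² = 3.836×10^-4 m².
For a long solenoid, L = μ₀μᵣN²A/ℓ.
L = (4π×10⁻⁷)(2710)(4020)²(3.836×10^-4)/(0.352 m) = 59.97 H.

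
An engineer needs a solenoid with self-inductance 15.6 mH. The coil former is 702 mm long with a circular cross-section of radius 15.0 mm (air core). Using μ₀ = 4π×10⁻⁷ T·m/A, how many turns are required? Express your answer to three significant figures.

N ≈ 3510 turns

A = πr² = π(1.500×10^-2 m)² = 7.069×10^-4 m².
From L = μ₀N²A/ℓ, N = √(Lℓ / (μ₀A)).
N = √[(1.560×10^-2)(0.702) / ((4π×10⁻⁷)×7.069×10^-4)] = √(1.233×10^7) ≈ 3511.2.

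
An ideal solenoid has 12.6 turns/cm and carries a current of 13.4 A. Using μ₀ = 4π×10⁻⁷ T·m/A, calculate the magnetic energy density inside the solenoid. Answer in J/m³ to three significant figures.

B = μ₀nI = (4π×10⁻⁷)(1.260×10^3)(13.4) = 2.122×10^-2 T.
u = B²/(2μ₀) = (2.122×10^-2)²/(2×4π×10⁻⁷) = 179.1 J/m³.

u ≈ 179 J/m³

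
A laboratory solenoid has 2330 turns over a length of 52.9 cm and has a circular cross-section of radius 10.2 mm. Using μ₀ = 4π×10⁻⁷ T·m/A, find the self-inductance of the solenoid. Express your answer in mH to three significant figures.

L ≈ 4.22 mH

A = πr² = π(1.020×10^-2 m)² = 3.269×10^-4 m².
For a long solenoid, L = μ₀N²A/ℓ.
L = (4π×10⁻⁷)(2330)²(3.269×10^-4)/(0.529 m) = 4.215×10^-3 H.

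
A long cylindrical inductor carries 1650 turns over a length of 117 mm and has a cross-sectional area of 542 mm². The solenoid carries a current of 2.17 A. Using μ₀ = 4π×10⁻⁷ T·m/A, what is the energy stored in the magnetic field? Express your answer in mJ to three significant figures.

A = 542 mm² = 5.420×10^-4 m².
L = μ₀N²A/ℓ = (4π×10⁻⁷)(1650)²(5.420×10^-4)/(0.117) = 1.5849×10^-2 H.
U = ½LI² = ½(1.5849×10^-2)(2.17)² = 3.731×10^-2 J.

U ≈ 37.3 mJ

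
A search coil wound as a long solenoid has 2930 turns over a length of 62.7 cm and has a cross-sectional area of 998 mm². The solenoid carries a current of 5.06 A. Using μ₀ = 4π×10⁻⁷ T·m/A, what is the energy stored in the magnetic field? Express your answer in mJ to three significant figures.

U ≈ 220 mJ

A = 998 mm² = 9.980×10^-4 m².
L = μ₀N²A/ℓ = (4π×10⁻⁷)(2930)²(9.980×10^-4)/(0.627) = 1.717×10^-2 H.
U = ½LI² = ½(1.717×10^-2)(5.06)² = 0.2198 J.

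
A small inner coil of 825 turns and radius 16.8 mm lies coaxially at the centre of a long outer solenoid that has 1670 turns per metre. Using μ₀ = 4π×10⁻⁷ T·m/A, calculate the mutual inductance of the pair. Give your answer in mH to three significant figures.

The outer solenoid produces a uniform field B₁ = μ₀n₁I₁ across the inner coil,
so the flux linkage is N₂Φ = N₂B₁A₂ = μ₀n₁N₂A₂·I₁, giving M = μ₀n₁N₂A₂.
A₂ = πr² = π(1.680×10^-2 m)² = 8.867×10^-4 m².
M = (4π×10⁻⁷)(1670)(825)(8.867×10^-4) = 1.535×10^-3 H.

M ≈ 1.54 mH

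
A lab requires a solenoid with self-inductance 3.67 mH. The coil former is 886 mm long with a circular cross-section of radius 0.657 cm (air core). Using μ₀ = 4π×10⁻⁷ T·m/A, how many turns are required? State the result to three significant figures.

A = πr² = π(6.570×10^-3 m)² = 1.356×10^-4 m².
From L = μ₀N²A/ℓ, N = √(Lℓ / (μ₀A)).
N = √[(3.670×10^-3)(0.886) / ((4π×10⁻⁷)×1.356×10^-4)] = √(1.908×10^7) ≈ 4368.2.

N ≈ 4370 turns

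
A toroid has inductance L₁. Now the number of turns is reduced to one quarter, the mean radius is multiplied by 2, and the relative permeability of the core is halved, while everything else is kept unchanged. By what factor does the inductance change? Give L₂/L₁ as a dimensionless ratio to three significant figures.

L₂/L₁ = 0.0156

For a toroid, L ∝ μᵣN²A/R.
L₂/L₁ = (0.25)^2 × (2)^-1 × (0.5) = 0.0156.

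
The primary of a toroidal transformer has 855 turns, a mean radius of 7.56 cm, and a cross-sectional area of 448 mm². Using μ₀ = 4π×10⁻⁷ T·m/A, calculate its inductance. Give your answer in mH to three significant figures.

For a thin toroid, L = μ₀N²A/(2πR).
L = (4π×10⁻⁷)(855)²(4.480×10^-4) / (2π×7.560×10^-2 m) = 8.664×10^-4 H.

L ≈ 0.866 mH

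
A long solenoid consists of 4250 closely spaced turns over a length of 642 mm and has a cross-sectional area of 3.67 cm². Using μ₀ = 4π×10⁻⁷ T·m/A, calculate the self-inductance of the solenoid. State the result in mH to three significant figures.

A = 3.67 cm² = 3.670×10^-4 m².
For a long solenoid, L = μ₀N²A/ℓ.
L = (4π×10⁻⁷)(4250)²(3.670×10^-4)/(0.642 m) = 1.298×10^-2 H.

L ≈ 13.0 mH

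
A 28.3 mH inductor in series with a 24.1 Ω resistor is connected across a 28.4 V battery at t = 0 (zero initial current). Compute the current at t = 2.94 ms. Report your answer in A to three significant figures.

I ≈ 1.08 A

τ = L/R = 2.830×10^-2/24.1 = 1.174×10^-3 s; final current I_∞ = ε/R = 28.4/24.1 = 1.178 A.
I(t) = I_∞(1 − e^(−t/τ)) with t/τ = 2.504.
I = (1.178)(1 − e^(−2.504)) = 1.082 A.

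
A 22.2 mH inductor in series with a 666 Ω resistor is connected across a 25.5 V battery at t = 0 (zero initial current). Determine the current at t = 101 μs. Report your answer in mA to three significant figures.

τ = L/R = 2.220×10^-2/666 = 3.333×10^-5 s; final current I_∞ = ε/R = 25.5/666 = 3.829×10^-2 A.
I(t) = I_∞(1 − e^(−t/τ)) with t/τ = 3.030.
I = (3.829×10^-2)(1 − e^(−3.030)) = 3.644×10^-2 A.

I ≈ 36.4 mA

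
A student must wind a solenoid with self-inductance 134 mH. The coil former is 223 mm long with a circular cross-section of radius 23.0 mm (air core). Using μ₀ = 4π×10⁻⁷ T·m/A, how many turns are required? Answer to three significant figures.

A = πr² = π(2.300×10^-2 m)² = 1.662×10^-3 m².
From L = μ₀N²A/ℓ, N = √(Lℓ / (μ₀A)).
N = √[(0.134)(0.223) / ((4π×10⁻⁷)×1.662×10^-3)] = √(1.431×10^7) ≈ 3782.7.

N ≈ 3780 turns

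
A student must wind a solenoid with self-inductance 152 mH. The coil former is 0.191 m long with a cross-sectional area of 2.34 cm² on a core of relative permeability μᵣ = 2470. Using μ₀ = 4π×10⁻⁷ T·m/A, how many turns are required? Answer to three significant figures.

N ≈ 200 turns

A = 2.34 cm² = 2.340×10^-4 m².
From L = μ₀μᵣN²A/ℓ, N = √(Lℓ / (μ₀μᵣA)).
N = √[(0.152)(0.191) / ((4π×10⁻⁷)(2470)×2.340×10^-4)] = √(3.997×10^4) ≈ 199.9.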